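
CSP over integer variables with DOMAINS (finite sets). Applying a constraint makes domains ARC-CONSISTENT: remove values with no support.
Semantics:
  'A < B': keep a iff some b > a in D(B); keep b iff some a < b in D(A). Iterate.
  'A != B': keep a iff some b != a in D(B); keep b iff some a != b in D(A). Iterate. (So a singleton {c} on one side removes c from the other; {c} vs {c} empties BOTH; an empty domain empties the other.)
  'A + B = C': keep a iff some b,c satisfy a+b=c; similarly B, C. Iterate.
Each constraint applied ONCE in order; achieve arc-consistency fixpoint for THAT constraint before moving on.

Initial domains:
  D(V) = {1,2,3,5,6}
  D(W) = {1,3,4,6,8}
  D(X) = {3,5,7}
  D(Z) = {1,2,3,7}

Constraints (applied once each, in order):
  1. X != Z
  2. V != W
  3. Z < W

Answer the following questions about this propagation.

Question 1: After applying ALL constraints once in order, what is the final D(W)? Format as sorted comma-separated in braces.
Constraint 1 (X != Z) on D(X)={3,5,7} D(Z)={1,2,3,7}: no change
Constraint 2 (V != W) on D(V)={1,2,3,5,6} D(W)={1,3,4,6,8}: no change
Constraint 3 (Z < W) on D(Z)={1,2,3,7} D(W)={1,3,4,6,8}: W {1,3,4,6,8}->{3,4,6,8}
So after all 3 constraints: D(W) = {3,4,6,8}

Answer: {3,4,6,8}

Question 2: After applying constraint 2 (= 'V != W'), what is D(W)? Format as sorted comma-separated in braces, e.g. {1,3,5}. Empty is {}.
Answer: {1,3,4,6,8}

Derivation:
Constraint 1 (X != Z) on D(X)={3,5,7} D(Z)={1,2,3,7}: no change
Constraint 2 (V != W) on D(V)={1,2,3,5,6} D(W)={1,3,4,6,8}: no change
So after constraint 2: D(W) = {1,3,4,6,8}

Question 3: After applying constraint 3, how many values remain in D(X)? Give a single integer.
Constraint 1 (X != Z) on D(X)={3,5,7} D(Z)={1,2,3,7}: no change
Constraint 2 (V != W) on D(V)={1,2,3,5,6} D(W)={1,3,4,6,8}: no change
Constraint 3 (Z < W) on D(Z)={1,2,3,7} D(W)={1,3,4,6,8}: W {1,3,4,6,8}->{3,4,6,8}
So after constraint 3: D(X)={3,5,7}, size = 3

Answer: 3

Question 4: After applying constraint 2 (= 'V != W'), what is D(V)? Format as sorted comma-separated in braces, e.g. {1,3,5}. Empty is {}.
Constraint 1 (X != Z) on D(X)={3,5,7} D(Z)={1,2,3,7}: no change
Constraint 2 (V != W) on D(V)={1,2,3,5,6} D(W)={1,3,4,6,8}: no change
So after constraint 2: D(V) = {1,2,3,5,6}

Answer: {1,2,3,5,6}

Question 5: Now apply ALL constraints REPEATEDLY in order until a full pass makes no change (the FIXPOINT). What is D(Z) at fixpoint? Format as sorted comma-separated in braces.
Answer: {1,2,3,7}

Derivation:
pass 0 (initial): D(Z)={1,2,3,7}
pass 1: W {1,3,4,6,8}->{3,4,6,8}
pass 2: no change
Fixpoint after 2 passes: D(Z) = {1,2,3,7}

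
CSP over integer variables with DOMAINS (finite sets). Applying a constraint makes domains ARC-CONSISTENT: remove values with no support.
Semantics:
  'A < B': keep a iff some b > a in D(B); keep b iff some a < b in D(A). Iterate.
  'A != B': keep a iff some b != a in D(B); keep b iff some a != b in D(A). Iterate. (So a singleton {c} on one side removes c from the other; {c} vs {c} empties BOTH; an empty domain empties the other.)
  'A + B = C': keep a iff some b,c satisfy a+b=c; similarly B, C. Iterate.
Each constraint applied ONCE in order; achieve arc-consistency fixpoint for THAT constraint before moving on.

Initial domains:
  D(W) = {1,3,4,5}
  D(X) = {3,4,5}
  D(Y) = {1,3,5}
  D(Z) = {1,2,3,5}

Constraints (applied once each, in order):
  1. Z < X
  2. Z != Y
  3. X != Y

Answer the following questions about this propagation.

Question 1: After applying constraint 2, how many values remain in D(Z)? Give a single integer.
Answer: 3

Derivation:
Constraint 1 (Z < X) on D(Z)={1,2,3,5} D(X)={3,4,5}: Z {1,2,3,5}->{1,2,3}
Constraint 2 (Z != Y) on D(Z)={1,2,3} D(Y)={1,3,5}: no change
So after constraint 2: D(Z)={1,2,3}, size = 3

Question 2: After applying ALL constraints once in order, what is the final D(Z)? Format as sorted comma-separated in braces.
Constraint 1 (Z < X) on D(Z)={1,2,3,5} D(X)={3,4,5}: Z {1,2,3,5}->{1,2,3}
Constraint 2 (Z != Y) on D(Z)={1,2,3} D(Y)={1,3,5}: no change
Constraint 3 (X != Y) on D(X)={3,4,5} D(Y)={1,3,5}: no change
So after all 3 constraints: D(Z) = {1,2,3}

Answer: {1,2,3}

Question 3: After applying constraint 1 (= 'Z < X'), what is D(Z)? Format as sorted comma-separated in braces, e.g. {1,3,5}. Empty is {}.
Constraint 1 (Z < X) on D(Z)={1,2,3,5} D(X)={3,4,5}: Z {1,2,3,5}->{1,2,3}
So after constraint 1: D(Z) = {1,2,3}

Answer: {1,2,3}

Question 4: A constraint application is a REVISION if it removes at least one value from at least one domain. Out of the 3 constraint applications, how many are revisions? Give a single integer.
Constraint 1 (Z < X) on D(Z)={1,2,3,5} D(X)={3,4,5}: Z {1,2,3,5}->{1,2,3} => REVISION
Constraint 2 (Z != Y) on D(Z)={1,2,3} D(Y)={1,3,5}: no change => not a revision
Constraint 3 (X != Y) on D(X)={3,4,5} D(Y)={1,3,5}: no change => not a revision
Total revisions = 1

Answer: 1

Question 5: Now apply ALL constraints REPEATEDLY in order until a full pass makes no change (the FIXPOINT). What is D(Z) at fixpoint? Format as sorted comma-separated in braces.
pass 0 (initial): D(Z)={1,2,3,5}
pass 1: Z {1,2,3,5}->{1,2,3}
pass 2: no change
Fixpoint after 2 passes: D(Z) = {1,2,3}

Answer: {1,2,3}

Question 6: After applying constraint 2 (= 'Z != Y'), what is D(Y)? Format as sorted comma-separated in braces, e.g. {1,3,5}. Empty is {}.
Constraint 1 (Z < X) on D(Z)={1,2,3,5} D(X)={3,4,5}: Z {1,2,3,5}->{1,2,3}
Constraint 2 (Z != Y) on D(Z)={1,2,3} D(Y)={1,3,5}: no change
So after constraint 2: D(Y) = {1,3,5}

Answer: {1,3,5}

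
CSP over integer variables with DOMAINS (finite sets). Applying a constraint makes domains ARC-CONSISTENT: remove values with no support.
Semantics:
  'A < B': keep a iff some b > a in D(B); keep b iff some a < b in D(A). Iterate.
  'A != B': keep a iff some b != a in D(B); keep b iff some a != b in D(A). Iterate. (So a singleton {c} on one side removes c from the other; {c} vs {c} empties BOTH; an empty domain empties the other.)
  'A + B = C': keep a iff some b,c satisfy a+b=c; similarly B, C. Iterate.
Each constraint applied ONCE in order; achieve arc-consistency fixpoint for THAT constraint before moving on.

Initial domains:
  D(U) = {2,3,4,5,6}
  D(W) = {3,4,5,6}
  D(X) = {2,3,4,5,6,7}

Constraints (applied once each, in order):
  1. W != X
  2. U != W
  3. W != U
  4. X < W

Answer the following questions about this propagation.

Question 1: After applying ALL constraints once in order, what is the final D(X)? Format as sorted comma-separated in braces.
Constraint 1 (W != X) on D(W)={3,4,5,6} D(X)={2,3,4,5,6,7}: no change
Constraint 2 (U != W) on D(U)={2,3,4,5,6} D(W)={3,4,5,6}: no change
Constraint 3 (W != U) on D(W)={3,4,5,6} D(U)={2,3,4,5,6}: no change
Constraint 4 (X < W) on D(X)={2,3,4,5,6,7} D(W)={3,4,5,6}: X {2,3,4,5,6,7}->{2,3,4,5}
So after all 4 constraints: D(X) = {2,3,4,5}

Answer: {2,3,4,5}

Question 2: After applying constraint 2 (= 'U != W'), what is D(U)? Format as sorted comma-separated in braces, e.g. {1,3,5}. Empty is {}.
Answer: {2,3,4,5,6}

Derivation:
Constraint 1 (W != X) on D(W)={3,4,5,6} D(X)={2,3,4,5,6,7}: no change
Constraint 2 (U != W) on D(U)={2,3,4,5,6} D(W)={3,4,5,6}: no change
So after constraint 2: D(U) = {2,3,4,5,6}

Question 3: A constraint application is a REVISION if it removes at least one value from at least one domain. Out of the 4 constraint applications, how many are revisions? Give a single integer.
Answer: 1

Derivation:
Constraint 1 (W != X) on D(W)={3,4,5,6} D(X)={2,3,4,5,6,7}: no change => not a revision
Constraint 2 (U != W) on D(U)={2,3,4,5,6} D(W)={3,4,5,6}: no change => not a revision
Constraint 3 (W != U) on D(W)={3,4,5,6} D(U)={2,3,4,5,6}: no change => not a revision
Constraint 4 (X < W) on D(X)={2,3,4,5,6,7} D(W)={3,4,5,6}: X {2,3,4,5,6,7}->{2,3,4,5} => REVISION
Total revisions = 1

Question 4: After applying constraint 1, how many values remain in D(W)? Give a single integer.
Answer: 4

Derivation:
Constraint 1 (W != X) on D(W)={3,4,5,6} D(X)={2,3,4,5,6,7}: no change
So after constraint 1: D(W)={3,4,5,6}, size = 4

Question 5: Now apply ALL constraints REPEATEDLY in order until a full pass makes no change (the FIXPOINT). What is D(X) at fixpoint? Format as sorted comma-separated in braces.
pass 0 (initial): D(X)={2,3,4,5,6,7}
pass 1: X {2,3,4,5,6,7}->{2,3,4,5}
pass 2: no change
Fixpoint after 2 passes: D(X) = {2,3,4,5}

Answer: {2,3,4,5}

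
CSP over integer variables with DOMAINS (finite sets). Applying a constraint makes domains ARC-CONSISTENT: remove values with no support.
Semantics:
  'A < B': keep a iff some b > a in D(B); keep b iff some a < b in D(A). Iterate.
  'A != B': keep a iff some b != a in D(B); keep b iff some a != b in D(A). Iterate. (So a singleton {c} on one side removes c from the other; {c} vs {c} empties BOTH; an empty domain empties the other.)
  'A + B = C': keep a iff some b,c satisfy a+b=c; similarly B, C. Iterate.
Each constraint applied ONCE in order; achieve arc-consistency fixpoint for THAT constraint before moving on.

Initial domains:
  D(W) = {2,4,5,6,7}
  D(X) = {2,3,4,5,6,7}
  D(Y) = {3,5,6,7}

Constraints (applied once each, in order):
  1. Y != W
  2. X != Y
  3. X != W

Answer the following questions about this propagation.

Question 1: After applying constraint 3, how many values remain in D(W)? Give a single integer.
Constraint 1 (Y != W) on D(Y)={3,5,6,7} D(W)={2,4,5,6,7}: no change
Constraint 2 (X != Y) on D(X)={2,3,4,5,6,7} D(Y)={3,5,6,7}: no change
Constraint 3 (X != W) on D(X)={2,3,4,5,6,7} D(W)={2,4,5,6,7}: no change
So after constraint 3: D(W)={2,4,5,6,7}, size = 5

Answer: 5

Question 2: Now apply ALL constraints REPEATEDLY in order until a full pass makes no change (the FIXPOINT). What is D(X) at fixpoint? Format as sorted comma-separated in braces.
pass 0 (initial): D(X)={2,3,4,5,6,7}
pass 1: no change
Fixpoint after 1 passes: D(X) = {2,3,4,5,6,7}

Answer: {2,3,4,5,6,7}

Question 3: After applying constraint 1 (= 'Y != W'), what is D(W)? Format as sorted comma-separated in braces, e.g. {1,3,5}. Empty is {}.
Answer: {2,4,5,6,7}

Derivation:
Constraint 1 (Y != W) on D(Y)={3,5,6,7} D(W)={2,4,5,6,7}: no change
So after constraint 1: D(W) = {2,4,5,6,7}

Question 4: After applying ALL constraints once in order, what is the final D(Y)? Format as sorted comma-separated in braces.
Constraint 1 (Y != W) on D(Y)={3,5,6,7} D(W)={2,4,5,6,7}: no change
Constraint 2 (X != Y) on D(X)={2,3,4,5,6,7} D(Y)={3,5,6,7}: no change
Constraint 3 (X != W) on D(X)={2,3,4,5,6,7} D(W)={2,4,5,6,7}: no change
So after all 3 constraints: D(Y) = {3,5,6,7}

Answer: {3,5,6,7}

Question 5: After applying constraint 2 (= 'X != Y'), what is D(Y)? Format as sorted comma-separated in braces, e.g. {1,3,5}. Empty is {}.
Constraint 1 (Y != W) on D(Y)={3,5,6,7} D(W)={2,4,5,6,7}: no change
Constraint 2 (X != Y) on D(X)={2,3,4,5,6,7} D(Y)={3,5,6,7}: no change
So after constraint 2: D(Y) = {3,5,6,7}

Answer: {3,5,6,7}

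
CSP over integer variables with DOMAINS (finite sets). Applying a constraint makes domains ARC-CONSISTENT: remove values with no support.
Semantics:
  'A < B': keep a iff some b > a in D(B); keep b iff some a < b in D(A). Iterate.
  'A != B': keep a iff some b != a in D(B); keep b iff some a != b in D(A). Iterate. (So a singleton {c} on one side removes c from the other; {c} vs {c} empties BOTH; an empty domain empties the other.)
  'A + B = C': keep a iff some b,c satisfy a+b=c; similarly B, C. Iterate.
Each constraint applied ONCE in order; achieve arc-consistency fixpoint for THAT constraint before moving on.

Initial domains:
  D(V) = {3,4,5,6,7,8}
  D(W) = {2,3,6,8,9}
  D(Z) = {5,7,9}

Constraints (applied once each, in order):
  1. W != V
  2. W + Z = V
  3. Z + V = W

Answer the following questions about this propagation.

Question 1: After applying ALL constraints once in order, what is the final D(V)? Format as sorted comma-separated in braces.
Constraint 1 (W != V) on D(W)={2,3,6,8,9} D(V)={3,4,5,6,7,8}: no change
Constraint 2 (W + Z = V) on D(W)={2,3,6,8,9} D(Z)={5,7,9} D(V)={3,4,5,6,7,8}: W {2,3,6,8,9}->{2,3}; Z {5,7,9}->{5}; V {3,4,5,6,7,8}->{7,8}
Constraint 3 (Z + V = W) on D(Z)={5} D(V)={7,8} D(W)={2,3}: Z {5}->{}; V {7,8}->{}; W {2,3}->{}
So after all 3 constraints: D(V) = {}

Answer: {}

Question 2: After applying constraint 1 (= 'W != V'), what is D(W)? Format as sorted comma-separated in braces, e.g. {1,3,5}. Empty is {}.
Answer: {2,3,6,8,9}

Derivation:
Constraint 1 (W != V) on D(W)={2,3,6,8,9} D(V)={3,4,5,6,7,8}: no change
So after constraint 1: D(W) = {2,3,6,8,9}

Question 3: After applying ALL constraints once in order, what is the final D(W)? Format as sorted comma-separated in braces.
Answer: {}

Derivation:
Constraint 1 (W != V) on D(W)={2,3,6,8,9} D(V)={3,4,5,6,7,8}: no change
Constraint 2 (W + Z = V) on D(W)={2,3,6,8,9} D(Z)={5,7,9} D(V)={3,4,5,6,7,8}: W {2,3,6,8,9}->{2,3}; Z {5,7,9}->{5}; V {3,4,5,6,7,8}->{7,8}
Constraint 3 (Z + V = W) on D(Z)={5} D(V)={7,8} D(W)={2,3}: Z {5}->{}; V {7,8}->{}; W {2,3}->{}
So after all 3 constraints: D(W) = {}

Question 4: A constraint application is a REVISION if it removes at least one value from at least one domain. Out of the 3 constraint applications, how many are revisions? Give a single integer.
Constraint 1 (W != V) on D(W)={2,3,6,8,9} D(V)={3,4,5,6,7,8}: no change => not a revision
Constraint 2 (W + Z = V) on D(W)={2,3,6,8,9} D(Z)={5,7,9} D(V)={3,4,5,6,7,8}: W {2,3,6,8,9}->{2,3}; Z {5,7,9}->{5}; V {3,4,5,6,7,8}->{7,8} => REVISION
Constraint 3 (Z + V = W) on D(Z)={5} D(V)={7,8} D(W)={2,3}: Z {5}->{}; V {7,8}->{}; W {2,3}->{} => REVISION
Total revisions = 2

Answer: 2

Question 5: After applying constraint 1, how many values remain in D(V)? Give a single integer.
Answer: 6

Derivation:
Constraint 1 (W != V) on D(W)={2,3,6,8,9} D(V)={3,4,5,6,7,8}: no change
So after constraint 1: D(V)={3,4,5,6,7,8}, size = 6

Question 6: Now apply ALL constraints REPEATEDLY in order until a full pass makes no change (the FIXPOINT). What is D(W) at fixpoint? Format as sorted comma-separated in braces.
pass 0 (initial): D(W)={2,3,6,8,9}
pass 1: V {3,4,5,6,7,8}->{}; W {2,3,6,8,9}->{}; Z {5,7,9}->{}
pass 2: no change
Fixpoint after 2 passes: D(W) = {}

Answer: {}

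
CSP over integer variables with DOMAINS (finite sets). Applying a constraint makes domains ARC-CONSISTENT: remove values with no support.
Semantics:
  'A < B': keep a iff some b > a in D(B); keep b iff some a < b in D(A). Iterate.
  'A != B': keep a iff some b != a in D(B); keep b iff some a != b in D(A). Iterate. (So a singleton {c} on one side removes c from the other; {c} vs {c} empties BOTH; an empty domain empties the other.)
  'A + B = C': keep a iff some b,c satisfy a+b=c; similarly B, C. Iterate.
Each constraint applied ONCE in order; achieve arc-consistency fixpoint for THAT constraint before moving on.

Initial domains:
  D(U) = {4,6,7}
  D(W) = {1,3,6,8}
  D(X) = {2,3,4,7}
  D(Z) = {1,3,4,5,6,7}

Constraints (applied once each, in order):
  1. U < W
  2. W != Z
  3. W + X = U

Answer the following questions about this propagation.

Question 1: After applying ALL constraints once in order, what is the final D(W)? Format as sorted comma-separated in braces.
Constraint 1 (U < W) on D(U)={4,6,7} D(W)={1,3,6,8}: W {1,3,6,8}->{6,8}
Constraint 2 (W != Z) on D(W)={6,8} D(Z)={1,3,4,5,6,7}: no change
Constraint 3 (W + X = U) on D(W)={6,8} D(X)={2,3,4,7} D(U)={4,6,7}: W {6,8}->{}; X {2,3,4,7}->{}; U {4,6,7}->{}
So after all 3 constraints: D(W) = {}

Answer: {}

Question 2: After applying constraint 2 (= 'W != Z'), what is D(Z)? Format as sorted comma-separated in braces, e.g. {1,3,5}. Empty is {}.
Constraint 1 (U < W) on D(U)={4,6,7} D(W)={1,3,6,8}: W {1,3,6,8}->{6,8}
Constraint 2 (W != Z) on D(W)={6,8} D(Z)={1,3,4,5,6,7}: no change
So after constraint 2: D(Z) = {1,3,4,5,6,7}

Answer: {1,3,4,5,6,7}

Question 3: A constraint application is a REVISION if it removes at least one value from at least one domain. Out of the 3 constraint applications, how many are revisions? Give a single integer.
Constraint 1 (U < W) on D(U)={4,6,7} D(W)={1,3,6,8}: W {1,3,6,8}->{6,8} => REVISION
Constraint 2 (W != Z) on D(W)={6,8} D(Z)={1,3,4,5,6,7}: no change => not a revision
Constraint 3 (W + X = U) on D(W)={6,8} D(X)={2,3,4,7} D(U)={4,6,7}: W {6,8}->{}; X {2,3,4,7}->{}; U {4,6,7}->{} => REVISION
Total revisions = 2

Answer: 2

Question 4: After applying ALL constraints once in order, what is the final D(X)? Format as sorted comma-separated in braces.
Answer: {}

Derivation:
Constraint 1 (U < W) on D(U)={4,6,7} D(W)={1,3,6,8}: W {1,3,6,8}->{6,8}
Constraint 2 (W != Z) on D(W)={6,8} D(Z)={1,3,4,5,6,7}: no change
Constraint 3 (W + X = U) on D(W)={6,8} D(X)={2,3,4,7} D(U)={4,6,7}: W {6,8}->{}; X {2,3,4,7}->{}; U {4,6,7}->{}
So after all 3 constraints: D(X) = {}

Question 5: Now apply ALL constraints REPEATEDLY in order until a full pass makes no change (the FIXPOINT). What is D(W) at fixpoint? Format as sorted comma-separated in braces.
Answer: {}

Derivation:
pass 0 (initial): D(W)={1,3,6,8}
pass 1: U {4,6,7}->{}; W {1,3,6,8}->{}; X {2,3,4,7}->{}
pass 2: Z {1,3,4,5,6,7}->{}
pass 3: no change
Fixpoint after 3 passes: D(W) = {}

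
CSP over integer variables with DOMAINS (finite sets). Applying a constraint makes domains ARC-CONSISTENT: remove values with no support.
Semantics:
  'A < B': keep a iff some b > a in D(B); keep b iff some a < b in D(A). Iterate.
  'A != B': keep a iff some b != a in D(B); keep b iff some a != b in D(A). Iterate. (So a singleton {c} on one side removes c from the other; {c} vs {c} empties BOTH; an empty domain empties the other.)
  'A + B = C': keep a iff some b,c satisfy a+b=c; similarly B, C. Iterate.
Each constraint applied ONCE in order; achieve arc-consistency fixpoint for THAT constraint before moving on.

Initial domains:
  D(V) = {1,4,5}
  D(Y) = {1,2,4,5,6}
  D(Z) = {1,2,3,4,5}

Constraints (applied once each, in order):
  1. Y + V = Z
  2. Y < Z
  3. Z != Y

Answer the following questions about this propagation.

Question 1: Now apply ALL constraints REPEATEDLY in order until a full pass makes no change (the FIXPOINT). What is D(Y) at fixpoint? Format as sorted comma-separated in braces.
Answer: {1,2,4}

Derivation:
pass 0 (initial): D(Y)={1,2,4,5,6}
pass 1: V {1,4,5}->{1,4}; Y {1,2,4,5,6}->{1,2,4}; Z {1,2,3,4,5}->{2,3,5}
pass 2: no change
Fixpoint after 2 passes: D(Y) = {1,2,4}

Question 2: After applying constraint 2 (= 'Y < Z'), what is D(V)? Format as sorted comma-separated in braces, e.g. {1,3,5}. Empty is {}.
Constraint 1 (Y + V = Z) on D(Y)={1,2,4,5,6} D(V)={1,4,5} D(Z)={1,2,3,4,5}: Y {1,2,4,5,6}->{1,2,4}; V {1,4,5}->{1,4}; Z {1,2,3,4,5}->{2,3,5}
Constraint 2 (Y < Z) on D(Y)={1,2,4} D(Z)={2,3,5}: no change
So after constraint 2: D(V) = {1,4}

Answer: {1,4}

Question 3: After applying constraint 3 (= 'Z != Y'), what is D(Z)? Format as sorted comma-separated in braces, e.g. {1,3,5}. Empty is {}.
Constraint 1 (Y + V = Z) on D(Y)={1,2,4,5,6} D(V)={1,4,5} D(Z)={1,2,3,4,5}: Y {1,2,4,5,6}->{1,2,4}; V {1,4,5}->{1,4}; Z {1,2,3,4,5}->{2,3,5}
Constraint 2 (Y < Z) on D(Y)={1,2,4} D(Z)={2,3,5}: no change
Constraint 3 (Z != Y) on D(Z)={2,3,5} D(Y)={1,2,4}: no change
So after constraint 3: D(Z) = {2,3,5}

Answer: {2,3,5}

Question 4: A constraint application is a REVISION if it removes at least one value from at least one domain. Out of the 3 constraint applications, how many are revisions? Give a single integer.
Answer: 1

Derivation:
Constraint 1 (Y + V = Z) on D(Y)={1,2,4,5,6} D(V)={1,4,5} D(Z)={1,2,3,4,5}: Y {1,2,4,5,6}->{1,2,4}; V {1,4,5}->{1,4}; Z {1,2,3,4,5}->{2,3,5} => REVISION
Constraint 2 (Y < Z) on D(Y)={1,2,4} D(Z)={2,3,5}: no change => not a revision
Constraint 3 (Z != Y) on D(Z)={2,3,5} D(Y)={1,2,4}: no change => not a revision
Total revisions = 1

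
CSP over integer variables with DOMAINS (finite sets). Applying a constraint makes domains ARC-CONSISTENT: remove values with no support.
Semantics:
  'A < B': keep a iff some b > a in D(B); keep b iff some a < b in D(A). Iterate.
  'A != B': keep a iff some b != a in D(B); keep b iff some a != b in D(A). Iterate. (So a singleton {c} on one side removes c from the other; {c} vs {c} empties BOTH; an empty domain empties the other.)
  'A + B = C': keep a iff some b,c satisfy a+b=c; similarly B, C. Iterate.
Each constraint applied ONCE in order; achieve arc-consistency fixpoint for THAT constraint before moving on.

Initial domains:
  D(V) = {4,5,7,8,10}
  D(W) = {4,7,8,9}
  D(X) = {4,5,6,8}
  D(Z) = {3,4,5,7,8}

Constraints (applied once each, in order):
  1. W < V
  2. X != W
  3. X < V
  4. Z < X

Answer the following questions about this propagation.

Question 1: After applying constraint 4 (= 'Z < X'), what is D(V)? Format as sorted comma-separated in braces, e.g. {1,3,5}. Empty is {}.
Constraint 1 (W < V) on D(W)={4,7,8,9} D(V)={4,5,7,8,10}: V {4,5,7,8,10}->{5,7,8,10}
Constraint 2 (X != W) on D(X)={4,5,6,8} D(W)={4,7,8,9}: no change
Constraint 3 (X < V) on D(X)={4,5,6,8} D(V)={5,7,8,10}: no change
Constraint 4 (Z < X) on D(Z)={3,4,5,7,8} D(X)={4,5,6,8}: Z {3,4,5,7,8}->{3,4,5,7}
So after constraint 4: D(V) = {5,7,8,10}

Answer: {5,7,8,10}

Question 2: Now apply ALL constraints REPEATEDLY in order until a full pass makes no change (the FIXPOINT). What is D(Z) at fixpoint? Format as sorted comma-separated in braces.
Answer: {3,4,5,7}

Derivation:
pass 0 (initial): D(Z)={3,4,5,7,8}
pass 1: V {4,5,7,8,10}->{5,7,8,10}; Z {3,4,5,7,8}->{3,4,5,7}
pass 2: no change
Fixpoint after 2 passes: D(Z) = {3,4,5,7}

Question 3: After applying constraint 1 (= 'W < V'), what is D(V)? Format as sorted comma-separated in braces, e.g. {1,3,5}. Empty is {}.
Answer: {5,7,8,10}

Derivation:
Constraint 1 (W < V) on D(W)={4,7,8,9} D(V)={4,5,7,8,10}: V {4,5,7,8,10}->{5,7,8,10}
So after constraint 1: D(V) = {5,7,8,10}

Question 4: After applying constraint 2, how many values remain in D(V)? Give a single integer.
Answer: 4

Derivation:
Constraint 1 (W < V) on D(W)={4,7,8,9} D(V)={4,5,7,8,10}: V {4,5,7,8,10}->{5,7,8,10}
Constraint 2 (X != W) on D(X)={4,5,6,8} D(W)={4,7,8,9}: no change
So after constraint 2: D(V)={5,7,8,10}, size = 4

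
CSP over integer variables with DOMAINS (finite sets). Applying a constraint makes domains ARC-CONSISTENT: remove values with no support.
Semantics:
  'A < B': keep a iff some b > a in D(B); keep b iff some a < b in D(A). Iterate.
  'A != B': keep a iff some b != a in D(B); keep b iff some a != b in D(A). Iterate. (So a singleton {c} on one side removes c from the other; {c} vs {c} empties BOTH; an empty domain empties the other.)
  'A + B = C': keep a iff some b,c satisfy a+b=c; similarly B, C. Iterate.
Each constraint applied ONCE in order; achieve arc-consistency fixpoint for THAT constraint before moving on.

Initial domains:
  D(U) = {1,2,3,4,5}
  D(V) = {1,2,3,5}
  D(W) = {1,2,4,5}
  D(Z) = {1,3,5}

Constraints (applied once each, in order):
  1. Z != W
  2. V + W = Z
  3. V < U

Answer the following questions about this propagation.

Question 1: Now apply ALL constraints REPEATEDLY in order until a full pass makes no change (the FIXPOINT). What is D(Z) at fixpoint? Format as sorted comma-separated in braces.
Answer: {3,5}

Derivation:
pass 0 (initial): D(Z)={1,3,5}
pass 1: U {1,2,3,4,5}->{2,3,4,5}; V {1,2,3,5}->{1,2,3}; W {1,2,4,5}->{1,2,4}; Z {1,3,5}->{3,5}
pass 2: no change
Fixpoint after 2 passes: D(Z) = {3,5}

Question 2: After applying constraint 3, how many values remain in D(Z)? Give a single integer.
Answer: 2

Derivation:
Constraint 1 (Z != W) on D(Z)={1,3,5} D(W)={1,2,4,5}: no change
Constraint 2 (V + W = Z) on D(V)={1,2,3,5} D(W)={1,2,4,5} D(Z)={1,3,5}: V {1,2,3,5}->{1,2,3}; W {1,2,4,5}->{1,2,4}; Z {1,3,5}->{3,5}
Constraint 3 (V < U) on D(V)={1,2,3} D(U)={1,2,3,4,5}: U {1,2,3,4,5}->{2,3,4,5}
So after constraint 3: D(Z)={3,5}, size = 2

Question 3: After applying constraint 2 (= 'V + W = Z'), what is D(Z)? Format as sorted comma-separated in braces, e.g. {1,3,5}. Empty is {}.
Constraint 1 (Z != W) on D(Z)={1,3,5} D(W)={1,2,4,5}: no change
Constraint 2 (V + W = Z) on D(V)={1,2,3,5} D(W)={1,2,4,5} D(Z)={1,3,5}: V {1,2,3,5}->{1,2,3}; W {1,2,4,5}->{1,2,4}; Z {1,3,5}->{3,5}
So after constraint 2: D(Z) = {3,5}

Answer: {3,5}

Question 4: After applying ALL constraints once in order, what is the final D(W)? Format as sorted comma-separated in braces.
Constraint 1 (Z != W) on D(Z)={1,3,5} D(W)={1,2,4,5}: no change
Constraint 2 (V + W = Z) on D(V)={1,2,3,5} D(W)={1,2,4,5} D(Z)={1,3,5}: V {1,2,3,5}->{1,2,3}; W {1,2,4,5}->{1,2,4}; Z {1,3,5}->{3,5}
Constraint 3 (V < U) on D(V)={1,2,3} D(U)={1,2,3,4,5}: U {1,2,3,4,5}->{2,3,4,5}
So after all 3 constraints: D(W) = {1,2,4}

Answer: {1,2,4}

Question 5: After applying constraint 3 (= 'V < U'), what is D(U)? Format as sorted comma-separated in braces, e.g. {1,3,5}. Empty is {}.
Constraint 1 (Z != W) on D(Z)={1,3,5} D(W)={1,2,4,5}: no change
Constraint 2 (V + W = Z) on D(V)={1,2,3,5} D(W)={1,2,4,5} D(Z)={1,3,5}: V {1,2,3,5}->{1,2,3}; W {1,2,4,5}->{1,2,4}; Z {1,3,5}->{3,5}
Constraint 3 (V < U) on D(V)={1,2,3} D(U)={1,2,3,4,5}: U {1,2,3,4,5}->{2,3,4,5}
So after constraint 3: D(U) = {2,3,4,5}

Answer: {2,3,4,5}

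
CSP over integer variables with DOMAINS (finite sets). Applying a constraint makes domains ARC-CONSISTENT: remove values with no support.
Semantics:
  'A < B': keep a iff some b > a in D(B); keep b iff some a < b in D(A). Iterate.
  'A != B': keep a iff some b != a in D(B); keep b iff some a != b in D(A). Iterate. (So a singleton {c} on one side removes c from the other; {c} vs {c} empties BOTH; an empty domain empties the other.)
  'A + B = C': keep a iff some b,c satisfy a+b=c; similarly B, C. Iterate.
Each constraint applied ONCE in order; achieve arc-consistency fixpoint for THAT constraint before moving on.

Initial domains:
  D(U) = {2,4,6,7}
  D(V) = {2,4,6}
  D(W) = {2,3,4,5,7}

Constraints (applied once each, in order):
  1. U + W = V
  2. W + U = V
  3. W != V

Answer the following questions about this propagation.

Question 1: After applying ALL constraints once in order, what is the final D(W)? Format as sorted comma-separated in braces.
Answer: {2,4}

Derivation:
Constraint 1 (U + W = V) on D(U)={2,4,6,7} D(W)={2,3,4,5,7} D(V)={2,4,6}: U {2,4,6,7}->{2,4}; W {2,3,4,5,7}->{2,4}; V {2,4,6}->{4,6}
Constraint 2 (W + U = V) on D(W)={2,4} D(U)={2,4} D(V)={4,6}: no change
Constraint 3 (W != V) on D(W)={2,4} D(V)={4,6}: no change
So after all 3 constraints: D(W) = {2,4}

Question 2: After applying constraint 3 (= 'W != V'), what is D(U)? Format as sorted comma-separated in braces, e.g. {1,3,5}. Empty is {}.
Answer: {2,4}

Derivation:
Constraint 1 (U + W = V) on D(U)={2,4,6,7} D(W)={2,3,4,5,7} D(V)={2,4,6}: U {2,4,6,7}->{2,4}; W {2,3,4,5,7}->{2,4}; V {2,4,6}->{4,6}
Constraint 2 (W + U = V) on D(W)={2,4} D(U)={2,4} D(V)={4,6}: no change
Constraint 3 (W != V) on D(W)={2,4} D(V)={4,6}: no change
So after constraint 3: D(U) = {2,4}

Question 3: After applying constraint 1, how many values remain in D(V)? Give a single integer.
Answer: 2

Derivation:
Constraint 1 (U + W = V) on D(U)={2,4,6,7} D(W)={2,3,4,5,7} D(V)={2,4,6}: U {2,4,6,7}->{2,4}; W {2,3,4,5,7}->{2,4}; V {2,4,6}->{4,6}
So after constraint 1: D(V)={4,6}, size = 2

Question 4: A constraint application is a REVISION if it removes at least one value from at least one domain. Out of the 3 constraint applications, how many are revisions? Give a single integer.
Answer: 1

Derivation:
Constraint 1 (U + W = V) on D(U)={2,4,6,7} D(W)={2,3,4,5,7} D(V)={2,4,6}: U {2,4,6,7}->{2,4}; W {2,3,4,5,7}->{2,4}; V {2,4,6}->{4,6} => REVISION
Constraint 2 (W + U = V) on D(W)={2,4} D(U)={2,4} D(V)={4,6}: no change => not a revision
Constraint 3 (W != V) on D(W)={2,4} D(V)={4,6}: no change => not a revision
Total revisions = 1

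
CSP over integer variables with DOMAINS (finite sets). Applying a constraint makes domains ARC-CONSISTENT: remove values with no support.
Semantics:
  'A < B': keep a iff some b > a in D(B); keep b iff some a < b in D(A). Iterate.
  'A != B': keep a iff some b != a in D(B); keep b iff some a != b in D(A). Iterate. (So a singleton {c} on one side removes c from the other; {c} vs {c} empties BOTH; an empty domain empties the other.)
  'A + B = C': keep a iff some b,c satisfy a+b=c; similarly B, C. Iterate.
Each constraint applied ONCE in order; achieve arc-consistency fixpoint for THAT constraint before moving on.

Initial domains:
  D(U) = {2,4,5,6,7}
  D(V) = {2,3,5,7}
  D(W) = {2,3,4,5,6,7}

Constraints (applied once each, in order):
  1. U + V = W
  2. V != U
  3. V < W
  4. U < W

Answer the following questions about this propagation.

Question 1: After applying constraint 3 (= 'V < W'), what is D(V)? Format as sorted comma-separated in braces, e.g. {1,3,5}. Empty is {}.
Answer: {2,3,5}

Derivation:
Constraint 1 (U + V = W) on D(U)={2,4,5,6,7} D(V)={2,3,5,7} D(W)={2,3,4,5,6,7}: U {2,4,5,6,7}->{2,4,5}; V {2,3,5,7}->{2,3,5}; W {2,3,4,5,6,7}->{4,5,6,7}
Constraint 2 (V != U) on D(V)={2,3,5} D(U)={2,4,5}: no change
Constraint 3 (V < W) on D(V)={2,3,5} D(W)={4,5,6,7}: no change
So after constraint 3: D(V) = {2,3,5}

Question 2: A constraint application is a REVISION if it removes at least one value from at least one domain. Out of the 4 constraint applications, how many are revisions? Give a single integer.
Constraint 1 (U + V = W) on D(U)={2,4,5,6,7} D(V)={2,3,5,7} D(W)={2,3,4,5,6,7}: U {2,4,5,6,7}->{2,4,5}; V {2,3,5,7}->{2,3,5}; W {2,3,4,5,6,7}->{4,5,6,7} => REVISION
Constraint 2 (V != U) on D(V)={2,3,5} D(U)={2,4,5}: no change => not a revision
Constraint 3 (V < W) on D(V)={2,3,5} D(W)={4,5,6,7}: no change => not a revision
Constraint 4 (U < W) on D(U)={2,4,5} D(W)={4,5,6,7}: no change => not a revision
Total revisions = 1

Answer: 1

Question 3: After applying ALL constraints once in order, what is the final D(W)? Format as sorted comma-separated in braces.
Constraint 1 (U + V = W) on D(U)={2,4,5,6,7} D(V)={2,3,5,7} D(W)={2,3,4,5,6,7}: U {2,4,5,6,7}->{2,4,5}; V {2,3,5,7}->{2,3,5}; W {2,3,4,5,6,7}->{4,5,6,7}
Constraint 2 (V != U) on D(V)={2,3,5} D(U)={2,4,5}: no change
Constraint 3 (V < W) on D(V)={2,3,5} D(W)={4,5,6,7}: no change
Constraint 4 (U < W) on D(U)={2,4,5} D(W)={4,5,6,7}: no change
So after all 4 constraints: D(W) = {4,5,6,7}

Answer: {4,5,6,7}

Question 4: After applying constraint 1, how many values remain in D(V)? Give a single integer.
Answer: 3

Derivation:
Constraint 1 (U + V = W) on D(U)={2,4,5,6,7} D(V)={2,3,5,7} D(W)={2,3,4,5,6,7}: U {2,4,5,6,7}->{2,4,5}; V {2,3,5,7}->{2,3,5}; W {2,3,4,5,6,7}->{4,5,6,7}
So after constraint 1: D(V)={2,3,5}, size = 3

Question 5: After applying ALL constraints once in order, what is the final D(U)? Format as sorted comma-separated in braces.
Answer: {2,4,5}

Derivation:
Constraint 1 (U + V = W) on D(U)={2,4,5,6,7} D(V)={2,3,5,7} D(W)={2,3,4,5,6,7}: U {2,4,5,6,7}->{2,4,5}; V {2,3,5,7}->{2,3,5}; W {2,3,4,5,6,7}->{4,5,6,7}
Constraint 2 (V != U) on D(V)={2,3,5} D(U)={2,4,5}: no change
Constraint 3 (V < W) on D(V)={2,3,5} D(W)={4,5,6,7}: no change
Constraint 4 (U < W) on D(U)={2,4,5} D(W)={4,5,6,7}: no change
So after all 4 constraints: D(U) = {2,4,5}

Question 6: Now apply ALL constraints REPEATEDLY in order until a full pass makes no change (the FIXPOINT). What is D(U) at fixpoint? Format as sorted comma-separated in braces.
Answer: {2,4,5}

Derivation:
pass 0 (initial): D(U)={2,4,5,6,7}
pass 1: U {2,4,5,6,7}->{2,4,5}; V {2,3,5,7}->{2,3,5}; W {2,3,4,5,6,7}->{4,5,6,7}
pass 2: no change
Fixpoint after 2 passes: D(U) = {2,4,5}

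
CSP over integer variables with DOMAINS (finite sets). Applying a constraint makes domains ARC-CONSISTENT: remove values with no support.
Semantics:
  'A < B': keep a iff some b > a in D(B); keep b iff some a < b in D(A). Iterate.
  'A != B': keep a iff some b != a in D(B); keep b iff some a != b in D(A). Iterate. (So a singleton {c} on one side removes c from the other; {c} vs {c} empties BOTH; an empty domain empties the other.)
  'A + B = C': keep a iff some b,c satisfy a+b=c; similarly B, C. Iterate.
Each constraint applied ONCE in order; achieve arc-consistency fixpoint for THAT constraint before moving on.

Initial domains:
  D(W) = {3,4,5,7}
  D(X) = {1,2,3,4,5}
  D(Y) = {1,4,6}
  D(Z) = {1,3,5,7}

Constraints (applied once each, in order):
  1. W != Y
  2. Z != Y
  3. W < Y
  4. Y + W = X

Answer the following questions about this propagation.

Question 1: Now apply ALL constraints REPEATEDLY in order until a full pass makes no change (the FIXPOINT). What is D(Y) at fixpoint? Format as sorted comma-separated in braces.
Answer: {}

Derivation:
pass 0 (initial): D(Y)={1,4,6}
pass 1: W {3,4,5,7}->{}; X {1,2,3,4,5}->{}; Y {1,4,6}->{}
pass 2: Z {1,3,5,7}->{}
pass 3: no change
Fixpoint after 3 passes: D(Y) = {}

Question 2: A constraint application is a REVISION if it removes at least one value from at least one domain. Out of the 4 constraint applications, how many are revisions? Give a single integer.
Answer: 2

Derivation:
Constraint 1 (W != Y) on D(W)={3,4,5,7} D(Y)={1,4,6}: no change => not a revision
Constraint 2 (Z != Y) on D(Z)={1,3,5,7} D(Y)={1,4,6}: no change => not a revision
Constraint 3 (W < Y) on D(W)={3,4,5,7} D(Y)={1,4,6}: W {3,4,5,7}->{3,4,5}; Y {1,4,6}->{4,6} => REVISION
Constraint 4 (Y + W = X) on D(Y)={4,6} D(W)={3,4,5} D(X)={1,2,3,4,5}: Y {4,6}->{}; W {3,4,5}->{}; X {1,2,3,4,5}->{} => REVISION
Total revisions = 2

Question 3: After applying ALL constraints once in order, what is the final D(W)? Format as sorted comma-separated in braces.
Answer: {}

Derivation:
Constraint 1 (W != Y) on D(W)={3,4,5,7} D(Y)={1,4,6}: no change
Constraint 2 (Z != Y) on D(Z)={1,3,5,7} D(Y)={1,4,6}: no change
Constraint 3 (W < Y) on D(W)={3,4,5,7} D(Y)={1,4,6}: W {3,4,5,7}->{3,4,5}; Y {1,4,6}->{4,6}
Constraint 4 (Y + W = X) on D(Y)={4,6} D(W)={3,4,5} D(X)={1,2,3,4,5}: Y {4,6}->{}; W {3,4,5}->{}; X {1,2,3,4,5}->{}
So after all 4 constraints: D(W) = {}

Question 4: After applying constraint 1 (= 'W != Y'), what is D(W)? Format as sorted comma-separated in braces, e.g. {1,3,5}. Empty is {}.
Answer: {3,4,5,7}

Derivation:
Constraint 1 (W != Y) on D(W)={3,4,5,7} D(Y)={1,4,6}: no change
So after constraint 1: D(W) = {3,4,5,7}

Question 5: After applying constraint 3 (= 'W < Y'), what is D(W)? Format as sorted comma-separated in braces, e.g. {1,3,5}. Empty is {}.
Constraint 1 (W != Y) on D(W)={3,4,5,7} D(Y)={1,4,6}: no change
Constraint 2 (Z != Y) on D(Z)={1,3,5,7} D(Y)={1,4,6}: no change
Constraint 3 (W < Y) on D(W)={3,4,5,7} D(Y)={1,4,6}: W {3,4,5,7}->{3,4,5}; Y {1,4,6}->{4,6}
So after constraint 3: D(W) = {3,4,5}

Answer: {3,4,5}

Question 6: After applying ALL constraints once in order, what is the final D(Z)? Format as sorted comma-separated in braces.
Constraint 1 (W != Y) on D(W)={3,4,5,7} D(Y)={1,4,6}: no change
Constraint 2 (Z != Y) on D(Z)={1,3,5,7} D(Y)={1,4,6}: no change
Constraint 3 (W < Y) on D(W)={3,4,5,7} D(Y)={1,4,6}: W {3,4,5,7}->{3,4,5}; Y {1,4,6}->{4,6}
Constraint 4 (Y + W = X) on D(Y)={4,6} D(W)={3,4,5} D(X)={1,2,3,4,5}: Y {4,6}->{}; W {3,4,5}->{}; X {1,2,3,4,5}->{}
So after all 4 constraints: D(Z) = {1,3,5,7}

Answer: {1,3,5,7}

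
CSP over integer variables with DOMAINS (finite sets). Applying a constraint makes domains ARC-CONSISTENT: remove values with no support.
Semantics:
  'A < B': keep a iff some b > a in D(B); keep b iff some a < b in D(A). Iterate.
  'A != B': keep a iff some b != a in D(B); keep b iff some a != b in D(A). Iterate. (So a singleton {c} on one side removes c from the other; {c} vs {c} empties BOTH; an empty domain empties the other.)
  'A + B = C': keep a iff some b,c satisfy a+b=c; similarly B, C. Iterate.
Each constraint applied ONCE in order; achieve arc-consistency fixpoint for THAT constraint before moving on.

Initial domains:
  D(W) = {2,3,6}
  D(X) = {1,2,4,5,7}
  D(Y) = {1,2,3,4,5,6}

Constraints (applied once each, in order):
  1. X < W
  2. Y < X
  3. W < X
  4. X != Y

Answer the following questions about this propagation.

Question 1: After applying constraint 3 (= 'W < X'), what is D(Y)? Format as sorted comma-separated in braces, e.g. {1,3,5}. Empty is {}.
Constraint 1 (X < W) on D(X)={1,2,4,5,7} D(W)={2,3,6}: X {1,2,4,5,7}->{1,2,4,5}
Constraint 2 (Y < X) on D(Y)={1,2,3,4,5,6} D(X)={1,2,4,5}: Y {1,2,3,4,5,6}->{1,2,3,4}; X {1,2,4,5}->{2,4,5}
Constraint 3 (W < X) on D(W)={2,3,6} D(X)={2,4,5}: W {2,3,6}->{2,3}; X {2,4,5}->{4,5}
So after constraint 3: D(Y) = {1,2,3,4}

Answer: {1,2,3,4}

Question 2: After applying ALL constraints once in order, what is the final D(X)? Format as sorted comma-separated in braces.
Constraint 1 (X < W) on D(X)={1,2,4,5,7} D(W)={2,3,6}: X {1,2,4,5,7}->{1,2,4,5}
Constraint 2 (Y < X) on D(Y)={1,2,3,4,5,6} D(X)={1,2,4,5}: Y {1,2,3,4,5,6}->{1,2,3,4}; X {1,2,4,5}->{2,4,5}
Constraint 3 (W < X) on D(W)={2,3,6} D(X)={2,4,5}: W {2,3,6}->{2,3}; X {2,4,5}->{4,5}
Constraint 4 (X != Y) on D(X)={4,5} D(Y)={1,2,3,4}: no change
So after all 4 constraints: D(X) = {4,5}

Answer: {4,5}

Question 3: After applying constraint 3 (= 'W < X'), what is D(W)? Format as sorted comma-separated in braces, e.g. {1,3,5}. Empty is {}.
Answer: {2,3}

Derivation:
Constraint 1 (X < W) on D(X)={1,2,4,5,7} D(W)={2,3,6}: X {1,2,4,5,7}->{1,2,4,5}
Constraint 2 (Y < X) on D(Y)={1,2,3,4,5,6} D(X)={1,2,4,5}: Y {1,2,3,4,5,6}->{1,2,3,4}; X {1,2,4,5}->{2,4,5}
Constraint 3 (W < X) on D(W)={2,3,6} D(X)={2,4,5}: W {2,3,6}->{2,3}; X {2,4,5}->{4,5}
So after constraint 3: D(W) = {2,3}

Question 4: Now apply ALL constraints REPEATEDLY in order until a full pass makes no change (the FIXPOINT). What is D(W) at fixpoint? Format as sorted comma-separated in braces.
Answer: {}

Derivation:
pass 0 (initial): D(W)={2,3,6}
pass 1: W {2,3,6}->{2,3}; X {1,2,4,5,7}->{4,5}; Y {1,2,3,4,5,6}->{1,2,3,4}
pass 2: W {2,3}->{}; X {4,5}->{}; Y {1,2,3,4}->{}
pass 3: no change
Fixpoint after 3 passes: D(W) = {}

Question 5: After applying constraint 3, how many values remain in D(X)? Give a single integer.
Answer: 2

Derivation:
Constraint 1 (X < W) on D(X)={1,2,4,5,7} D(W)={2,3,6}: X {1,2,4,5,7}->{1,2,4,5}
Constraint 2 (Y < X) on D(Y)={1,2,3,4,5,6} D(X)={1,2,4,5}: Y {1,2,3,4,5,6}->{1,2,3,4}; X {1,2,4,5}->{2,4,5}
Constraint 3 (W < X) on D(W)={2,3,6} D(X)={2,4,5}: W {2,3,6}->{2,3}; X {2,4,5}->{4,5}
So after constraint 3: D(X)={4,5}, size = 2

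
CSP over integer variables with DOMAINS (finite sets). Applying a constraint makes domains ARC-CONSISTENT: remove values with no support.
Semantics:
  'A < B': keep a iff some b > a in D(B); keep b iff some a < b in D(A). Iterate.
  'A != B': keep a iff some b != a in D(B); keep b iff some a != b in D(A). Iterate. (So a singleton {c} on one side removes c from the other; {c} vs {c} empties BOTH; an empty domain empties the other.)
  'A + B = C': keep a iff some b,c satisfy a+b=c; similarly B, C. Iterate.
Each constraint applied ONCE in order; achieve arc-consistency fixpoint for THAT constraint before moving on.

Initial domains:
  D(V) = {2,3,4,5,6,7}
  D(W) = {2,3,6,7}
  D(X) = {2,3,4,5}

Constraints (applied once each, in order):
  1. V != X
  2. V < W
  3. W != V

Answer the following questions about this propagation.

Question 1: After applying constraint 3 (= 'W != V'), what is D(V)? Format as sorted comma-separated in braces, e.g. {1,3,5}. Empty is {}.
Answer: {2,3,4,5,6}

Derivation:
Constraint 1 (V != X) on D(V)={2,3,4,5,6,7} D(X)={2,3,4,5}: no change
Constraint 2 (V < W) on D(V)={2,3,4,5,6,7} D(W)={2,3,6,7}: V {2,3,4,5,6,7}->{2,3,4,5,6}; W {2,3,6,7}->{3,6,7}
Constraint 3 (W != V) on D(W)={3,6,7} D(V)={2,3,4,5,6}: no change
So after constraint 3: D(V) = {2,3,4,5,6}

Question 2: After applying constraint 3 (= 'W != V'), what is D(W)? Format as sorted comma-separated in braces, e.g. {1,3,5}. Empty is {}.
Constraint 1 (V != X) on D(V)={2,3,4,5,6,7} D(X)={2,3,4,5}: no change
Constraint 2 (V < W) on D(V)={2,3,4,5,6,7} D(W)={2,3,6,7}: V {2,3,4,5,6,7}->{2,3,4,5,6}; W {2,3,6,7}->{3,6,7}
Constraint 3 (W != V) on D(W)={3,6,7} D(V)={2,3,4,5,6}: no change
So after constraint 3: D(W) = {3,6,7}

Answer: {3,6,7}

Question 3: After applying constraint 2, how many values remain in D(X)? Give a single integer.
Answer: 4

Derivation:
Constraint 1 (V != X) on D(V)={2,3,4,5,6,7} D(X)={2,3,4,5}: no change
Constraint 2 (V < W) on D(V)={2,3,4,5,6,7} D(W)={2,3,6,7}: V {2,3,4,5,6,7}->{2,3,4,5,6}; W {2,3,6,7}->{3,6,7}
So after constraint 2: D(X)={2,3,4,5}, size = 4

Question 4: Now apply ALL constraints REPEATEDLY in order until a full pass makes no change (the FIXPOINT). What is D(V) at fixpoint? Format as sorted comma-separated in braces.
pass 0 (initial): D(V)={2,3,4,5,6,7}
pass 1: V {2,3,4,5,6,7}->{2,3,4,5,6}; W {2,3,6,7}->{3,6,7}
pass 2: no change
Fixpoint after 2 passes: D(V) = {2,3,4,5,6}

Answer: {2,3,4,5,6}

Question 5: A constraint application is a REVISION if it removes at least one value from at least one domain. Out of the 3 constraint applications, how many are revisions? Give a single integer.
Answer: 1

Derivation:
Constraint 1 (V != X) on D(V)={2,3,4,5,6,7} D(X)={2,3,4,5}: no change => not a revision
Constraint 2 (V < W) on D(V)={2,3,4,5,6,7} D(W)={2,3,6,7}: V {2,3,4,5,6,7}->{2,3,4,5,6}; W {2,3,6,7}->{3,6,7} => REVISION
Constraint 3 (W != V) on D(W)={3,6,7} D(V)={2,3,4,5,6}: no change => not a revision
Total revisions = 1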